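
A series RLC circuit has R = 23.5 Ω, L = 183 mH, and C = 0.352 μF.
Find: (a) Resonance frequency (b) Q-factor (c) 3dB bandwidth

Step 1 — Resonance condition Im(Z)=0 gives ω₀ = 1/√(LC).
Step 2 — ω₀ = 1/√(0.183·3.52e-07) = 3940 rad/s.
Step 3 — f₀ = ω₀/(2π) = 627.1 Hz.
Step 4 — Series Q: Q = ω₀L/R = 3940·0.183/23.5 = 30.68.
Step 5 — 3dB bandwidth: Δω = ω₀/Q = 128.4 rad/s; BW = Δω/(2π) = 20.44 Hz.

(a) f₀ = 627.1 Hz  (b) Q = 30.68  (c) BW = 20.44 Hz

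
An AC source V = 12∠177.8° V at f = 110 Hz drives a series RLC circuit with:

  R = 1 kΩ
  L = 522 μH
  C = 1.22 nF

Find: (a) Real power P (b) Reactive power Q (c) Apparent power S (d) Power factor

Step 1 — Angular frequency: ω = 2π·f = 2π·110 = 691.2 rad/s.
Step 2 — Component impedances:
  R: Z = R = 1000 Ω
  L: Z = jωL = j·691.2·0.000522 = 0 + j0.3608 Ω
  C: Z = 1/(jωC) = -j/(ω·C) = 0 - j1.186e+06 Ω
Step 3 — Series combination: Z_total = R + L + C = 1000 - j1.186e+06 Ω = 1.186e+06∠-90.0° Ω.
Step 4 — Source phasor: V = 12∠177.8° V = -11.99 + j0.4607 V.
Step 5 — Current: I = V / Z = -3.97e-07 - j1.011e-05 A = 1.012e-05∠-92.2° A.
Step 6 — Complex power: S = V·I* = 1.024e-07 - j0.0001214 VA.
Step 7 — Real power: P = Re(S) = 1.024e-07 W.
Step 8 — Reactive power: Q = Im(S) = -0.0001214 VAR.
Step 9 — Apparent power: |S| = 0.0001214 VA.
Step 10 — Power factor: PF = P/|S| = 0.0008432 (leading).

(a) P = 1.024e-07 W  (b) Q = -0.0001214 VAR  (c) S = 0.0001214 VA  (d) PF = 0.0008432 (leading)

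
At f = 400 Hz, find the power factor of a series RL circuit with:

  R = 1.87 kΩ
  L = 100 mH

Step 1 — Angular frequency: ω = 2π·f = 2π·400 = 2513 rad/s.
Step 2 — Component impedances:
  R: Z = R = 1870 Ω
  L: Z = jωL = j·2513·0.1 = 0 + j251.3 Ω
Step 3 — Series combination: Z_total = R + L = 1870 + j251.3 Ω = 1887∠7.7° Ω.
Step 4 — Power factor: PF = cos(φ) = Re(Z)/|Z| = 1870/1886.8 = 0.9911.
Step 5 — Type: Im(Z) = 251.3 ⇒ lagging (phase φ = 7.7°).

PF = 0.9911 (lagging, φ = 7.7°)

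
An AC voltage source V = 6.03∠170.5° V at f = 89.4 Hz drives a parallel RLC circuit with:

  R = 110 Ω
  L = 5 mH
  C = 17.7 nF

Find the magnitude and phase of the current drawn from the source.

Step 1 — Angular frequency: ω = 2π·f = 2π·89.4 = 561.7 rad/s.
Step 2 — Component impedances:
  R: Z = R = 110 Ω
  L: Z = jωL = j·561.7·0.005 = 0 + j2.809 Ω
  C: Z = 1/(jωC) = -j/(ω·C) = 0 - j1.006e+05 Ω
Step 3 — Parallel combination: 1/Z_total = 1/R + 1/L + 1/C; Z_total = 0.07167 + j2.807 Ω = 2.808∠88.5° Ω.
Step 4 — Source phasor: V = 6.03∠170.5° V = -5.947 + j0.9952 V.
Step 5 — Ohm's law: I = V / Z_total = (-5.947 + j0.9952) / (0.07167 + j2.807) = 0.3003 + j2.127 A.
Step 6 — Convert to polar: |I| = 2.148 A, ∠I = 82.0°.

I = 2.148∠82.0° A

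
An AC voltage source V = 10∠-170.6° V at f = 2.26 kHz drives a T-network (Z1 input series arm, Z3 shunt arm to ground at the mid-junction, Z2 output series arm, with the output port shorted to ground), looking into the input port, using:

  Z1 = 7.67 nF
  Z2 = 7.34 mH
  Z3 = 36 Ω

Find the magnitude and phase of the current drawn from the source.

Step 1 — Angular frequency: ω = 2π·f = 2π·2260 = 1.42e+04 rad/s.
Step 2 — Component impedances:
  Z1: Z = 1/(jωC) = -j/(ω·C) = 0 - j9182 Ω
  Z2: Z = jωL = j·1.42e+04·0.00734 = 0 + j104.2 Ω
  Z3: Z = R = 36 Ω
Step 3 — With the output port shorted to ground, the output series arm Z2 runs from the junction to ground; the shunt arm Z3 also runs from the junction to ground. They appear in parallel: Z3 || Z2 = 32.16 + j11.11 Ω.
Step 4 — Series with input arm Z1: Z_in = Z1 + (Z3 || Z2) = 32.16 - j9170 Ω = 9171∠-89.8° Ω.
Step 5 — Source phasor: V = 10∠-170.6° V = -9.866 - j1.633 V.
Step 6 — Ohm's law: I = V / Z_total = (-9.866 - j1.633) / (32.16 - j9170) = 0.0001743 - j0.001076 A.
Step 7 — Convert to polar: |I| = 0.00109 A, ∠I = -80.8°.

I = 0.00109∠-80.8° A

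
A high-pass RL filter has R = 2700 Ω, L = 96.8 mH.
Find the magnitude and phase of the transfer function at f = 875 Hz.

Step 1 — Angular frequency: ω = 2π·875 = 5498 rad/s.
Step 2 — Transfer function: H(jω) = jωL/(R + jωL).
Step 3 — Numerator jωL = j·532.2; denominator R + jωL = 2700 + j532.2.
Step 4 — H = 0.0374 + j0.1897.
Step 5 — Magnitude: |H| = 0.1934 (-14.3 dB); phase: φ = 78.8°.

|H| = 0.1934 (-14.3 dB), φ = 78.8°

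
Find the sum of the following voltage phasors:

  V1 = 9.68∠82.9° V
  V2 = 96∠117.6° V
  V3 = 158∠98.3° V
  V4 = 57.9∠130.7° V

Step 1 — Convert each phasor to rectangular form:
  V1 = 9.68·(cos(82.9°) + j·sin(82.9°)) = 1.196 + j9.606 V
  V2 = 96·(cos(117.6°) + j·sin(117.6°)) = -44.48 + j85.08 V
  V3 = 158·(cos(98.3°) + j·sin(98.3°)) = -22.81 + j156.3 V
  V4 = 57.9·(cos(130.7°) + j·sin(130.7°)) = -37.76 + j43.9 V
Step 2 — Sum components: V_total = -103.8 + j294.9 V.
Step 3 — Convert to polar: |V_total| = 312.7 V, ∠V_total = 109.4°.

V_total = 312.7∠109.4° V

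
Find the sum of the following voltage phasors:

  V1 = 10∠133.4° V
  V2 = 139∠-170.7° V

Step 1 — Convert each phasor to rectangular form:
  V1 = 10·(cos(133.4°) + j·sin(133.4°)) = -6.871 + j7.266 V
  V2 = 139·(cos(-170.7°) + j·sin(-170.7°)) = -137.2 - j22.46 V
Step 2 — Sum components: V_total = -144 - j15.2 V.
Step 3 — Convert to polar: |V_total| = 144.8 V, ∠V_total = -174.0°.

V_total = 144.8∠-174.0° V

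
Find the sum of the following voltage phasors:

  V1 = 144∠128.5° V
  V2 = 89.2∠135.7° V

Step 1 — Convert each phasor to rectangular form:
  V1 = 144·(cos(128.5°) + j·sin(128.5°)) = -89.64 + j112.7 V
  V2 = 89.2·(cos(135.7°) + j·sin(135.7°)) = -63.84 + j62.3 V
Step 2 — Sum components: V_total = -153.5 + j175 V.
Step 3 — Convert to polar: |V_total| = 232.8 V, ∠V_total = 131.3°.

V_total = 232.8∠131.3° V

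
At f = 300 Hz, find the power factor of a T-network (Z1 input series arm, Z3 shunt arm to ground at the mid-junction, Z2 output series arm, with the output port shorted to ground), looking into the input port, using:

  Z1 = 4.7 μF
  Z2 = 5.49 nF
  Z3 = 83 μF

Step 1 — Angular frequency: ω = 2π·f = 2π·300 = 1885 rad/s.
Step 2 — Component impedances:
  Z1: Z = 1/(jωC) = -j/(ω·C) = 0 - j112.9 Ω
  Z2: Z = 1/(jωC) = -j/(ω·C) = 0 - j9.663e+04 Ω
  Z3: Z = 1/(jωC) = -j/(ω·C) = 0 - j6.392 Ω
Step 3 — With the output port shorted to ground, the output series arm Z2 runs from the junction to ground; the shunt arm Z3 also runs from the junction to ground. They appear in parallel: Z3 || Z2 = 0 - j6.391 Ω.
Step 4 — Series with input arm Z1: Z_in = Z1 + (Z3 || Z2) = 0 - j119.3 Ω = 119.3∠-90.0° Ω.
Step 5 — Power factor: PF = cos(φ) = Re(Z)/|Z| = 0/119.3 = 0.
Step 6 — Type: Im(Z) = -119.3 ⇒ leading (phase φ = -90.0°).

PF = 0 (leading, φ = -90.0°)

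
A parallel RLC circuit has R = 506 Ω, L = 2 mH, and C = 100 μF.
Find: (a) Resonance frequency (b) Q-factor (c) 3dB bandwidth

Step 1 — Resonance: ω₀ = 1/√(LC) = 1/√(0.002·0.0001) = 2236 rad/s.
Step 2 — f₀ = ω₀/(2π) = 355.9 Hz.
Step 3 — Parallel Q: Q = R/(ω₀L) = 506/(2236·0.002) = 113.1.
Step 4 — Bandwidth: Δω = ω₀/Q = 19.76 rad/s; BW = Δω/(2π) = 3.145 Hz.

(a) f₀ = 355.9 Hz  (b) Q = 113.1  (c) BW = 3.145 Hz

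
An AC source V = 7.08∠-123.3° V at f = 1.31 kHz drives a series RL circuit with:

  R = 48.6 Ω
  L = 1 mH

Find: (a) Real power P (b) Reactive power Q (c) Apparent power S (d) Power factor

Step 1 — Angular frequency: ω = 2π·f = 2π·1310 = 8231 rad/s.
Step 2 — Component impedances:
  R: Z = R = 48.6 Ω
  L: Z = jωL = j·8231·0.001 = 0 + j8.231 Ω
Step 3 — Series combination: Z_total = R + L = 48.6 + j8.231 Ω = 49.29∠9.6° Ω.
Step 4 — Source phasor: V = 7.08∠-123.3° V = -3.887 - j5.918 V.
Step 5 — Current: I = V / Z = -0.0978 - j0.1052 A = 0.1436∠-132.9° A.
Step 6 — Complex power: S = V·I* = 1.003 + j0.1698 VA.
Step 7 — Real power: P = Re(S) = 1.003 W.
Step 8 — Reactive power: Q = Im(S) = 0.1698 VAR.
Step 9 — Apparent power: |S| = 1.017 VA.
Step 10 — Power factor: PF = P/|S| = 0.986 (lagging).

(a) P = 1.003 W  (b) Q = 0.1698 VAR  (c) S = 1.017 VA  (d) PF = 0.986 (lagging)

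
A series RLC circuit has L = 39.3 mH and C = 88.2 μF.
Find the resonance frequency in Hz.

Step 1 — Resonance condition Im(Z)=0 gives ω₀ = 1/√(LC).
Step 2 — ω₀ = 1/√(0.0393·8.82e-05) = 537.1 rad/s.
Step 3 — f₀ = ω₀/(2π) = 85.48 Hz.

f₀ = 85.48 Hz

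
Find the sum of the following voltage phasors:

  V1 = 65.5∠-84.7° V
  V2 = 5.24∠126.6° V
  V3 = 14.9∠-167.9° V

Step 1 — Convert each phasor to rectangular form:
  V1 = 65.5·(cos(-84.7°) + j·sin(-84.7°)) = 6.05 - j65.22 V
  V2 = 5.24·(cos(126.6°) + j·sin(126.6°)) = -3.124 + j4.207 V
  V3 = 14.9·(cos(-167.9°) + j·sin(-167.9°)) = -14.57 - j3.123 V
Step 2 — Sum components: V_total = -11.64 - j64.14 V.
Step 3 — Convert to polar: |V_total| = 65.18 V, ∠V_total = -100.3°.

V_total = 65.18∠-100.3° V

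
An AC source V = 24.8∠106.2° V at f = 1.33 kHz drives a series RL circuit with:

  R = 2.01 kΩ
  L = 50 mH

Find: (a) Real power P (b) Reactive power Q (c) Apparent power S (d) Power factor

Step 1 — Angular frequency: ω = 2π·f = 2π·1330 = 8357 rad/s.
Step 2 — Component impedances:
  R: Z = R = 2010 Ω
  L: Z = jωL = j·8357·0.05 = 0 + j417.8 Ω
Step 3 — Series combination: Z_total = R + L = 2010 + j417.8 Ω = 2053∠11.7° Ω.
Step 4 — Source phasor: V = 24.8∠106.2° V = -6.919 + j23.82 V.
Step 5 — Current: I = V / Z = -0.0009387 + j0.01204 A = 0.01208∠94.5° A.
Step 6 — Complex power: S = V·I* = 0.2933 + j0.06097 VA.
Step 7 — Real power: P = Re(S) = 0.2933 W.
Step 8 — Reactive power: Q = Im(S) = 0.06097 VAR.
Step 9 — Apparent power: |S| = 0.2996 VA.
Step 10 — Power factor: PF = P/|S| = 0.9791 (lagging).

(a) P = 0.2933 W  (b) Q = 0.06097 VAR  (c) S = 0.2996 VA  (d) PF = 0.9791 (lagging)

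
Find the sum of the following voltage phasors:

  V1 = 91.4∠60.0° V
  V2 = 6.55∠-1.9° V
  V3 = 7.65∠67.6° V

Step 1 — Convert each phasor to rectangular form:
  V1 = 91.4·(cos(60.0°) + j·sin(60.0°)) = 45.7 + j79.15 V
  V2 = 6.55·(cos(-1.9°) + j·sin(-1.9°)) = 6.546 - j0.2172 V
  V3 = 7.65·(cos(67.6°) + j·sin(67.6°)) = 2.915 + j7.073 V
Step 2 — Sum components: V_total = 55.16 + j86.01 V.
Step 3 — Convert to polar: |V_total| = 102.2 V, ∠V_total = 57.3°.

V_total = 102.2∠57.3° V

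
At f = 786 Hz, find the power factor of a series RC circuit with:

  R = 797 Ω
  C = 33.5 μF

Step 1 — Angular frequency: ω = 2π·f = 2π·786 = 4939 rad/s.
Step 2 — Component impedances:
  R: Z = R = 797 Ω
  C: Z = 1/(jωC) = -j/(ω·C) = 0 - j6.044 Ω
Step 3 — Series combination: Z_total = R + C = 797 - j6.044 Ω = 797∠-0.4° Ω.
Step 4 — Power factor: PF = cos(φ) = Re(Z)/|Z| = 797/797 = 1.
Step 5 — Type: Im(Z) = -6.044 ⇒ leading (phase φ = -0.4°).

PF = 1 (leading, φ = -0.4°)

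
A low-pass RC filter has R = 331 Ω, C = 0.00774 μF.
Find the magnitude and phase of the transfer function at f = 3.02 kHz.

Step 1 — Angular frequency: ω = 2π·3020 = 1.898e+04 rad/s.
Step 2 — Transfer function: H(jω) = 1/(1 + jωRC).
Step 3 — Denominator: 1 + jωRC = 1 + j·1.898e+04·331·7.74e-09 = 1 + j0.04861.
Step 4 — H = 0.9976 - j0.0485.
Step 5 — Magnitude: |H| = 0.9988 (-0.0 dB); phase: φ = -2.8°.

|H| = 0.9988 (-0.0 dB), φ = -2.8°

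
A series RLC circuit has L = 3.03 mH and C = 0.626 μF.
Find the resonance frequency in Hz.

Step 1 — Resonance condition Im(Z)=0 gives ω₀ = 1/√(LC).
Step 2 — ω₀ = 1/√(0.00303·6.26e-07) = 2.296e+04 rad/s.
Step 3 — f₀ = ω₀/(2π) = 3654 Hz.

f₀ = 3654 Hz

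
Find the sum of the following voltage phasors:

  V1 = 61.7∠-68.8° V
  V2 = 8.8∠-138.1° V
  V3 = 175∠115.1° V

Step 1 — Convert each phasor to rectangular form:
  V1 = 61.7·(cos(-68.8°) + j·sin(-68.8°)) = 22.31 - j57.52 V
  V2 = 8.8·(cos(-138.1°) + j·sin(-138.1°)) = -6.55 - j5.877 V
  V3 = 175·(cos(115.1°) + j·sin(115.1°)) = -74.23 + j158.5 V
Step 2 — Sum components: V_total = -58.47 + j95.07 V.
Step 3 — Convert to polar: |V_total| = 111.6 V, ∠V_total = 121.6°.

V_total = 111.6∠121.6° V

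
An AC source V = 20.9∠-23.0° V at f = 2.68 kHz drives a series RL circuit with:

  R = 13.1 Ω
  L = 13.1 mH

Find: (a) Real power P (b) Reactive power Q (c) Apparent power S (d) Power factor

Step 1 — Angular frequency: ω = 2π·f = 2π·2680 = 1.684e+04 rad/s.
Step 2 — Component impedances:
  R: Z = R = 13.1 Ω
  L: Z = jωL = j·1.684e+04·0.0131 = 0 + j220.6 Ω
Step 3 — Series combination: Z_total = R + L = 13.1 + j220.6 Ω = 221∠86.6° Ω.
Step 4 — Source phasor: V = 20.9∠-23.0° V = 19.24 - j8.166 V.
Step 5 — Current: I = V / Z = -0.03173 - j0.0891 A = 0.09458∠-109.6° A.
Step 6 — Complex power: S = V·I* = 0.1172 + j1.973 VA.
Step 7 — Real power: P = Re(S) = 0.1172 W.
Step 8 — Reactive power: Q = Im(S) = 1.973 VAR.
Step 9 — Apparent power: |S| = 1.977 VA.
Step 10 — Power factor: PF = P/|S| = 0.05928 (lagging).

(a) P = 0.1172 W  (b) Q = 1.973 VAR  (c) S = 1.977 VA  (d) PF = 0.05928 (lagging)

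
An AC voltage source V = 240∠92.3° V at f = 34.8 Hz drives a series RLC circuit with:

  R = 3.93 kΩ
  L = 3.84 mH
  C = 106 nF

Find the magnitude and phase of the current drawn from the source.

Step 1 — Angular frequency: ω = 2π·f = 2π·34.8 = 218.7 rad/s.
Step 2 — Component impedances:
  R: Z = R = 3930 Ω
  L: Z = jωL = j·218.7·0.00384 = 0 + j0.8396 Ω
  C: Z = 1/(jωC) = -j/(ω·C) = 0 - j4.315e+04 Ω
Step 3 — Series combination: Z_total = R + L + C = 3930 - j4.314e+04 Ω = 4.332e+04∠-84.8° Ω.
Step 4 — Source phasor: V = 240∠92.3° V = -9.632 + j239.8 V.
Step 5 — Ohm's law: I = V / Z_total = (-9.632 + j239.8) / (3930 - j4.314e+04) = -0.005533 + j0.0002807 A.
Step 6 — Convert to polar: |I| = 0.00554 A, ∠I = 177.1°.

I = 0.00554∠177.1° A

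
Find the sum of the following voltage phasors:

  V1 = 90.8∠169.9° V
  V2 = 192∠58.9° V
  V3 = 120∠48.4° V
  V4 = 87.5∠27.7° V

Step 1 — Convert each phasor to rectangular form:
  V1 = 90.8·(cos(169.9°) + j·sin(169.9°)) = -89.39 + j15.92 V
  V2 = 192·(cos(58.9°) + j·sin(58.9°)) = 99.17 + j164.4 V
  V3 = 120·(cos(48.4°) + j·sin(48.4°)) = 79.67 + j89.74 V
  V4 = 87.5·(cos(27.7°) + j·sin(27.7°)) = 77.47 + j40.67 V
Step 2 — Sum components: V_total = 166.9 + j310.7 V.
Step 3 — Convert to polar: |V_total| = 352.7 V, ∠V_total = 61.8°.

V_total = 352.7∠61.8° V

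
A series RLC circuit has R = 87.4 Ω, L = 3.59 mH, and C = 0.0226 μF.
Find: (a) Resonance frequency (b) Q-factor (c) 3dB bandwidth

Step 1 — Resonance: ω₀ = 1/√(LC) = 1/√(0.00359·2.26e-08) = 1.11e+05 rad/s.
Step 2 — f₀ = ω₀/(2π) = 1.767e+04 Hz.
Step 3 — Series Q: Q = ω₀L/R = 1.11e+05·0.00359/87.4 = 4.56.
Step 4 — Bandwidth: Δω = ω₀/Q = 2.435e+04 rad/s; BW = Δω/(2π) = 3875 Hz.

(a) f₀ = 1.767e+04 Hz  (b) Q = 4.56  (c) BW = 3875 Hz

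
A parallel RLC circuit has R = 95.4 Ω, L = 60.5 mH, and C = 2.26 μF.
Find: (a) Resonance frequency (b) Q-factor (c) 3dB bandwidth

Step 1 — Resonance: ω₀ = 1/√(LC) = 1/√(0.0605·2.26e-06) = 2704 rad/s.
Step 2 — f₀ = ω₀/(2π) = 430.4 Hz.
Step 3 — Parallel Q: Q = R/(ω₀L) = 95.4/(2704·0.0605) = 0.5831.
Step 4 — Bandwidth: Δω = ω₀/Q = 4638 rad/s; BW = Δω/(2π) = 738.2 Hz.

(a) f₀ = 430.4 Hz  (b) Q = 0.5831  (c) BW = 738.2 Hz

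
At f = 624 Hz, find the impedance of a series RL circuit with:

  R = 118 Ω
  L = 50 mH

Step 1 — Angular frequency: ω = 2π·f = 2π·624 = 3921 rad/s.
Step 2 — Component impedances:
  R: Z = R = 118 Ω
  L: Z = jωL = j·3921·0.05 = 0 + j196 Ω
Step 3 — Series combination: Z_total = R + L = 118 + j196 Ω = 228.8∠59.0° Ω.

Z = 118 + j196 Ω = 228.8∠59.0° Ω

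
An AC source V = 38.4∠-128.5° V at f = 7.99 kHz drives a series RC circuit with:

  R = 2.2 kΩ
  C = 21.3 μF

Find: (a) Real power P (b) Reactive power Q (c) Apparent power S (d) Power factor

Step 1 — Angular frequency: ω = 2π·f = 2π·7990 = 5.02e+04 rad/s.
Step 2 — Component impedances:
  R: Z = R = 2200 Ω
  C: Z = 1/(jωC) = -j/(ω·C) = 0 - j0.9352 Ω
Step 3 — Series combination: Z_total = R + C = 2200 - j0.9352 Ω = 2200∠-0.0° Ω.
Step 4 — Source phasor: V = 38.4∠-128.5° V = -23.9 - j30.05 V.
Step 5 — Current: I = V / Z = -0.01086 - j0.01366 A = 0.01745∠-128.5° A.
Step 6 — Complex power: S = V·I* = 0.6703 - j0.0002849 VA.
Step 7 — Real power: P = Re(S) = 0.6703 W.
Step 8 — Reactive power: Q = Im(S) = -0.0002849 VAR.
Step 9 — Apparent power: |S| = 0.6703 VA.
Step 10 — Power factor: PF = P/|S| = 1 (leading).

(a) P = 0.6703 W  (b) Q = -0.0002849 VAR  (c) S = 0.6703 VA  (d) PF = 1 (leading)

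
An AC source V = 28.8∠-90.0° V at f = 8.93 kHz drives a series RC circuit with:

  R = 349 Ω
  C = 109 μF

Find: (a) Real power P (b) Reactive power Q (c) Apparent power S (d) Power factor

Step 1 — Angular frequency: ω = 2π·f = 2π·8930 = 5.611e+04 rad/s.
Step 2 — Component impedances:
  R: Z = R = 349 Ω
  C: Z = 1/(jωC) = -j/(ω·C) = 0 - j0.1635 Ω
Step 3 — Series combination: Z_total = R + C = 349 - j0.1635 Ω = 349∠-0.0° Ω.
Step 4 — Source phasor: V = 28.8∠-90.0° V = 0 - j28.8 V.
Step 5 — Current: I = V / Z = 3.866e-05 - j0.08252 A = 0.08252∠-90.0° A.
Step 6 — Complex power: S = V·I* = 2.377 - j0.001113 VA.
Step 7 — Real power: P = Re(S) = 2.377 W.
Step 8 — Reactive power: Q = Im(S) = -0.001113 VAR.
Step 9 — Apparent power: |S| = 2.377 VA.
Step 10 — Power factor: PF = P/|S| = 1 (leading).

(a) P = 2.377 W  (b) Q = -0.001113 VAR  (c) S = 2.377 VA  (d) PF = 1 (leading)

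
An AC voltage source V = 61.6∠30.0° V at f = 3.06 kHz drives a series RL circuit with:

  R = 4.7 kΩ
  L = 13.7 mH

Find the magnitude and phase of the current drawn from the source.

Step 1 — Angular frequency: ω = 2π·f = 2π·3060 = 1.923e+04 rad/s.
Step 2 — Component impedances:
  R: Z = R = 4700 Ω
  L: Z = jωL = j·1.923e+04·0.0137 = 0 + j263.4 Ω
Step 3 — Series combination: Z_total = R + L = 4700 + j263.4 Ω = 4707∠3.2° Ω.
Step 4 — Source phasor: V = 61.6∠30.0° V = 53.35 + j30.8 V.
Step 5 — Ohm's law: I = V / Z_total = (53.35 + j30.8) / (4700 + j263.4) = 0.01168 + j0.005899 A.
Step 6 — Convert to polar: |I| = 0.01309 A, ∠I = 26.8°.

I = 0.01309∠26.8° A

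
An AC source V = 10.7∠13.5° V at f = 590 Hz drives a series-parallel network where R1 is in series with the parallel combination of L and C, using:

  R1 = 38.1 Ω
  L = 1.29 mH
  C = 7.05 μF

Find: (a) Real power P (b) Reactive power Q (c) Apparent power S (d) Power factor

Step 1 — Angular frequency: ω = 2π·f = 2π·590 = 3707 rad/s.
Step 2 — Component impedances:
  R1: Z = R = 38.1 Ω
  L: Z = jωL = j·3707·0.00129 = 0 + j4.782 Ω
  C: Z = 1/(jωC) = -j/(ω·C) = 0 - j38.26 Ω
Step 3 — Parallel branch: L || C = 1/(1/L + 1/C) = 0 + j5.465 Ω.
Step 4 — Series with R1: Z_total = R1 + (L || C) = 38.1 + j5.465 Ω = 38.49∠8.2° Ω.
Step 5 — Source phasor: V = 10.7∠13.5° V = 10.4 + j2.498 V.
Step 6 — Current: I = V / Z = 0.2768 + j0.02586 A = 0.278∠5.3° A.
Step 7 — Complex power: S = V·I* = 2.944 + j0.4224 VA.
Step 8 — Real power: P = Re(S) = 2.944 W.
Step 9 — Reactive power: Q = Im(S) = 0.4224 VAR.
Step 10 — Apparent power: |S| = 2.975 VA.
Step 11 — Power factor: PF = P/|S| = 0.9899 (lagging).

(a) P = 2.944 W  (b) Q = 0.4224 VAR  (c) S = 2.975 VA  (d) PF = 0.9899 (lagging)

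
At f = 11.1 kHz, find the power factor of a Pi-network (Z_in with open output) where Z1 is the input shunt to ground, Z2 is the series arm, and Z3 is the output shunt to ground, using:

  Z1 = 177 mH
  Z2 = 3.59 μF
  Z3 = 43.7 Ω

Step 1 — Angular frequency: ω = 2π·f = 2π·1.11e+04 = 6.974e+04 rad/s.
Step 2 — Component impedances:
  Z1: Z = jωL = j·6.974e+04·0.177 = 0 + j1.234e+04 Ω
  Z2: Z = 1/(jωC) = -j/(ω·C) = 0 - j3.994 Ω
  Z3: Z = R = 43.7 Ω
Step 3 — With open output, the series arm Z2 and the output shunt Z3 appear in series to ground: Z2 + Z3 = 43.7 - j3.994 Ω.
Step 4 — Parallel with input shunt Z1: Z_in = Z1 || (Z2 + Z3) = 43.73 - j3.84 Ω = 43.9∠-5.0° Ω.
Step 5 — Power factor: PF = cos(φ) = Re(Z)/|Z| = 43.728/43.896 = 0.9962.
Step 6 — Type: Im(Z) = -3.84 ⇒ leading (phase φ = -5.0°).

PF = 0.9962 (leading, φ = -5.0°)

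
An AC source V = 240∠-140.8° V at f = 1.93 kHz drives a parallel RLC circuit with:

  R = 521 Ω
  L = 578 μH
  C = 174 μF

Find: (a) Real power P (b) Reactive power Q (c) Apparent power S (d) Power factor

Step 1 — Angular frequency: ω = 2π·f = 2π·1930 = 1.213e+04 rad/s.
Step 2 — Component impedances:
  R: Z = R = 521 Ω
  L: Z = jωL = j·1.213e+04·0.000578 = 0 + j7.009 Ω
  C: Z = 1/(jωC) = -j/(ω·C) = 0 - j0.4739 Ω
Step 3 — Parallel combination: 1/Z_total = 1/R + 1/L + 1/C; Z_total = 0.0004959 - j0.5083 Ω = 0.5083∠-89.9° Ω.
Step 4 — Source phasor: V = 240∠-140.8° V = -186 - j151.7 V.
Step 5 — Current: I = V / Z = 298.1 - j366.2 A = 472.2∠-50.9° A.
Step 6 — Complex power: S = V·I* = 110.6 - j1.133e+05 VA.
Step 7 — Real power: P = Re(S) = 110.6 W.
Step 8 — Reactive power: Q = Im(S) = -1.133e+05 VAR.
Step 9 — Apparent power: |S| = 1.133e+05 VA.
Step 10 — Power factor: PF = P/|S| = 0.0009756 (leading).

(a) P = 110.6 W  (b) Q = -1.133e+05 VAR  (c) S = 1.133e+05 VA  (d) PF = 0.0009756 (leading)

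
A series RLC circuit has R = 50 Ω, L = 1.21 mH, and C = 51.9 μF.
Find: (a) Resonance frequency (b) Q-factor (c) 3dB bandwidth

Step 1 — Resonance: ω₀ = 1/√(LC) = 1/√(0.00121·5.19e-05) = 3990 rad/s.
Step 2 — f₀ = ω₀/(2π) = 635.1 Hz.
Step 3 — Series Q: Q = ω₀L/R = 3990·0.00121/50 = 0.09657.
Step 4 — Bandwidth: Δω = ω₀/Q = 4.132e+04 rad/s; BW = Δω/(2π) = 6577 Hz.

(a) f₀ = 635.1 Hz  (b) Q = 0.09657  (c) BW = 6577 Hz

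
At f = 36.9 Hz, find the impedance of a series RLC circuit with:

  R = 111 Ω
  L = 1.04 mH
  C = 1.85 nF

Step 1 — Angular frequency: ω = 2π·f = 2π·36.9 = 231.8 rad/s.
Step 2 — Component impedances:
  R: Z = R = 111 Ω
  L: Z = jωL = j·231.8·0.00104 = 0 + j0.2411 Ω
  C: Z = 1/(jωC) = -j/(ω·C) = 0 - j2.331e+06 Ω
Step 3 — Series combination: Z_total = R + L + C = 111 - j2.331e+06 Ω = 2.331e+06∠-90.0° Ω.

Z = 111 - j2.331e+06 Ω = 2.331e+06∠-90.0° Ω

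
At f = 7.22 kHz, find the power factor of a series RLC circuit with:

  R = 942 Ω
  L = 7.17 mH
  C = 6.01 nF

Step 1 — Angular frequency: ω = 2π·f = 2π·7220 = 4.536e+04 rad/s.
Step 2 — Component impedances:
  R: Z = R = 942 Ω
  L: Z = jωL = j·4.536e+04·0.00717 = 0 + j325.3 Ω
  C: Z = 1/(jωC) = -j/(ω·C) = 0 - j3668 Ω
Step 3 — Series combination: Z_total = R + L + C = 942 - j3343 Ω = 3473∠-74.3° Ω.
Step 4 — Power factor: PF = cos(φ) = Re(Z)/|Z| = 942/3472.8 = 0.2713.
Step 5 — Type: Im(Z) = -3343 ⇒ leading (phase φ = -74.3°).

PF = 0.2713 (leading, φ = -74.3°)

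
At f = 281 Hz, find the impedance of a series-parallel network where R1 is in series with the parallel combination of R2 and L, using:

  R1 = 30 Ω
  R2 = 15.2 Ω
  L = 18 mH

Step 1 — Angular frequency: ω = 2π·f = 2π·281 = 1766 rad/s.
Step 2 — Component impedances:
  R1: Z = R = 30 Ω
  R2: Z = R = 15.2 Ω
  L: Z = jωL = j·1766·0.018 = 0 + j31.78 Ω
Step 3 — Parallel branch: R2 || L = 1/(1/R2 + 1/L) = 12.37 + j5.916 Ω.
Step 4 — Series with R1: Z_total = R1 + (R2 || L) = 42.37 + j5.916 Ω = 42.78∠7.9° Ω.

Z = 42.37 + j5.916 Ω = 42.78∠7.9° Ω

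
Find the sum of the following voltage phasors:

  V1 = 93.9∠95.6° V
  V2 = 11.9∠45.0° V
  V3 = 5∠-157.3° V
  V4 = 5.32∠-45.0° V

Step 1 — Convert each phasor to rectangular form:
  V1 = 93.9·(cos(95.6°) + j·sin(95.6°)) = -9.163 + j93.45 V
  V2 = 11.9·(cos(45.0°) + j·sin(45.0°)) = 8.415 + j8.415 V
  V3 = 5·(cos(-157.3°) + j·sin(-157.3°)) = -4.613 - j1.93 V
  V4 = 5.32·(cos(-45.0°) + j·sin(-45.0°)) = 3.762 - j3.762 V
Step 2 — Sum components: V_total = -1.599 + j96.18 V.
Step 3 — Convert to polar: |V_total| = 96.19 V, ∠V_total = 91.0°.

V_total = 96.19∠91.0° V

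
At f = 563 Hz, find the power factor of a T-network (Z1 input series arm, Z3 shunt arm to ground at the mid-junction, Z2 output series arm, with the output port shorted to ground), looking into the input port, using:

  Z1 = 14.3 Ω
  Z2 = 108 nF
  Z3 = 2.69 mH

Step 1 — Angular frequency: ω = 2π·f = 2π·563 = 3537 rad/s.
Step 2 — Component impedances:
  Z1: Z = R = 14.3 Ω
  Z2: Z = 1/(jωC) = -j/(ω·C) = 0 - j2618 Ω
  Z3: Z = jωL = j·3537·0.00269 = 0 + j9.516 Ω
Step 3 — With the output port shorted to ground, the output series arm Z2 runs from the junction to ground; the shunt arm Z3 also runs from the junction to ground. They appear in parallel: Z3 || Z2 = 0 + j9.55 Ω.
Step 4 — Series with input arm Z1: Z_in = Z1 + (Z3 || Z2) = 14.3 + j9.55 Ω = 17.2∠33.7° Ω.
Step 5 — Power factor: PF = cos(φ) = Re(Z)/|Z| = 14.3/17.196 = 0.8316.
Step 6 — Type: Im(Z) = 9.55 ⇒ lagging (phase φ = 33.7°).

PF = 0.8316 (lagging, φ = 33.7°)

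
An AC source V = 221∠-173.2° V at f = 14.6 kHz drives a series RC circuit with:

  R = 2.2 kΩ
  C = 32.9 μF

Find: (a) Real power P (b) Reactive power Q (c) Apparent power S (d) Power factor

Step 1 — Angular frequency: ω = 2π·f = 2π·1.46e+04 = 9.173e+04 rad/s.
Step 2 — Component impedances:
  R: Z = R = 2200 Ω
  C: Z = 1/(jωC) = -j/(ω·C) = 0 - j0.3313 Ω
Step 3 — Series combination: Z_total = R + C = 2200 - j0.3313 Ω = 2200∠-0.0° Ω.
Step 4 — Source phasor: V = 221∠-173.2° V = -219.4 - j26.17 V.
Step 5 — Current: I = V / Z = -0.09975 - j0.01191 A = 0.1005∠-173.2° A.
Step 6 — Complex power: S = V·I* = 22.2 - j0.003344 VA.
Step 7 — Real power: P = Re(S) = 22.2 W.
Step 8 — Reactive power: Q = Im(S) = -0.003344 VAR.
Step 9 — Apparent power: |S| = 22.2 VA.
Step 10 — Power factor: PF = P/|S| = 1 (leading).

(a) P = 22.2 W  (b) Q = -0.003344 VAR  (c) S = 22.2 VA  (d) PF = 1 (leading)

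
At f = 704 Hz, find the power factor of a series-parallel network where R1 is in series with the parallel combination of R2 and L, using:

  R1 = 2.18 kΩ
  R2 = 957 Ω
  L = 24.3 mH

Step 1 — Angular frequency: ω = 2π·f = 2π·704 = 4423 rad/s.
Step 2 — Component impedances:
  R1: Z = R = 2180 Ω
  R2: Z = R = 957 Ω
  L: Z = jωL = j·4423·0.0243 = 0 + j107.5 Ω
Step 3 — Parallel branch: R2 || L = 1/(1/R2 + 1/L) = 11.92 + j106.1 Ω.
Step 4 — Series with R1: Z_total = R1 + (R2 || L) = 2192 + j106.1 Ω = 2194∠2.8° Ω.
Step 5 — Power factor: PF = cos(φ) = Re(Z)/|Z| = 2191.9/2194.5 = 0.9988.
Step 6 — Type: Im(Z) = 106.1 ⇒ lagging (phase φ = 2.8°).

PF = 0.9988 (lagging, φ = 2.8°)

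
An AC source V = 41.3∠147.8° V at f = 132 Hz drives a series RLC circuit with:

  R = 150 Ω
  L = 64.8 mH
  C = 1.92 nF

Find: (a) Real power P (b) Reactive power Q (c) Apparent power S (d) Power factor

Step 1 — Angular frequency: ω = 2π·f = 2π·132 = 829.4 rad/s.
Step 2 — Component impedances:
  R: Z = R = 150 Ω
  L: Z = jωL = j·829.4·0.0648 = 0 + j53.74 Ω
  C: Z = 1/(jωC) = -j/(ω·C) = 0 - j6.28e+05 Ω
Step 3 — Series combination: Z_total = R + L + C = 150 - j6.279e+05 Ω = 6.279e+05∠-90.0° Ω.
Step 4 — Source phasor: V = 41.3∠147.8° V = -34.95 + j22.01 V.
Step 5 — Current: I = V / Z = -3.506e-05 - j5.565e-05 A = 6.577e-05∠-122.2° A.
Step 6 — Complex power: S = V·I* = 6.489e-07 - j0.002716 VA.
Step 7 — Real power: P = Re(S) = 6.489e-07 W.
Step 8 — Reactive power: Q = Im(S) = -0.002716 VAR.
Step 9 — Apparent power: |S| = 0.002716 VA.
Step 10 — Power factor: PF = P/|S| = 0.0002389 (leading).

(a) P = 6.489e-07 W  (b) Q = -0.002716 VAR  (c) S = 0.002716 VA  (d) PF = 0.0002389 (leading)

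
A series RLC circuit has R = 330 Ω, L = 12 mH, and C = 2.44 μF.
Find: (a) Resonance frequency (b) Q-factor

Step 1 — Resonance condition Im(Z)=0 gives ω₀ = 1/√(LC).
Step 2 — ω₀ = 1/√(0.012·2.44e-06) = 5844 rad/s.
Step 3 — f₀ = ω₀/(2π) = 930.1 Hz.
Step 4 — Series Q: Q = ω₀L/R = 5844·0.012/330 = 0.2125.

(a) f₀ = 930.1 Hz  (b) Q = 0.2125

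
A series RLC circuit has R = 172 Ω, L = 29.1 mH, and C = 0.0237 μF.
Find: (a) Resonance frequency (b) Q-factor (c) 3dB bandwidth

Step 1 — Resonance: ω₀ = 1/√(LC) = 1/√(0.0291·2.37e-08) = 3.808e+04 rad/s.
Step 2 — f₀ = ω₀/(2π) = 6060 Hz.
Step 3 — Series Q: Q = ω₀L/R = 3.808e+04·0.0291/172 = 6.442.
Step 4 — Bandwidth: Δω = ω₀/Q = 5911 rad/s; BW = Δω/(2π) = 940.7 Hz.

(a) f₀ = 6060 Hz  (b) Q = 6.442  (c) BW = 940.7 Hz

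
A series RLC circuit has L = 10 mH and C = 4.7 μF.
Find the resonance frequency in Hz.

Step 1 — Resonance condition Im(Z)=0 gives ω₀ = 1/√(LC).
Step 2 — ω₀ = 1/√(0.01·4.7e-06) = 4613 rad/s.
Step 3 — f₀ = ω₀/(2π) = 734.1 Hz.

f₀ = 734.1 Hz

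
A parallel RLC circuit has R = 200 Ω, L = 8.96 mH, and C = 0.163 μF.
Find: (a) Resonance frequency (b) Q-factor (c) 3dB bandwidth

Step 1 — Resonance: ω₀ = 1/√(LC) = 1/√(0.00896·1.63e-07) = 2.617e+04 rad/s.
Step 2 — f₀ = ω₀/(2π) = 4165 Hz.
Step 3 — Parallel Q: Q = R/(ω₀L) = 200/(2.617e+04·0.00896) = 0.853.
Step 4 — Bandwidth: Δω = ω₀/Q = 3.067e+04 rad/s; BW = Δω/(2π) = 4882 Hz.

(a) f₀ = 4165 Hz  (b) Q = 0.853  (c) BW = 4882 Hz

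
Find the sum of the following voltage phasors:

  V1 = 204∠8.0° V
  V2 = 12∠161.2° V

Step 1 — Convert each phasor to rectangular form:
  V1 = 204·(cos(8.0°) + j·sin(8.0°)) = 202 + j28.39 V
  V2 = 12·(cos(161.2°) + j·sin(161.2°)) = -11.36 + j3.867 V
Step 2 — Sum components: V_total = 190.7 + j32.26 V.
Step 3 — Convert to polar: |V_total| = 193.4 V, ∠V_total = 9.6°.

V_total = 193.4∠9.6° V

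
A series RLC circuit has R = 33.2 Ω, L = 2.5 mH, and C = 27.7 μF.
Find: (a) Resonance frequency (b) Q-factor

Step 1 — Resonance condition Im(Z)=0 gives ω₀ = 1/√(LC).
Step 2 — ω₀ = 1/√(0.0025·2.77e-05) = 3800 rad/s.
Step 3 — f₀ = ω₀/(2π) = 604.8 Hz.
Step 4 — Series Q: Q = ω₀L/R = 3800·0.0025/33.2 = 0.2861.

(a) f₀ = 604.8 Hz  (b) Q = 0.2861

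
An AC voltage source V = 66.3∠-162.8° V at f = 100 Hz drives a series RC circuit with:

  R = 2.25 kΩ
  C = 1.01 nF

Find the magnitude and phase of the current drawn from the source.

Step 1 — Angular frequency: ω = 2π·f = 2π·100 = 628.3 rad/s.
Step 2 — Component impedances:
  R: Z = R = 2250 Ω
  C: Z = 1/(jωC) = -j/(ω·C) = 0 - j1.576e+06 Ω
Step 3 — Series combination: Z_total = R + C = 2250 - j1.576e+06 Ω = 1.576e+06∠-89.9° Ω.
Step 4 — Source phasor: V = 66.3∠-162.8° V = -63.33 - j19.61 V.
Step 5 — Ohm's law: I = V / Z_total = (-63.33 - j19.61) / (2250 - j1.576e+06) = 1.238e-05 - j4.021e-05 A.
Step 6 — Convert to polar: |I| = 4.207e-05 A, ∠I = -72.9°.

I = 4.207e-05∠-72.9° A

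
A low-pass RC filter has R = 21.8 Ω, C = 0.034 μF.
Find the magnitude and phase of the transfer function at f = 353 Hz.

Step 1 — Angular frequency: ω = 2π·353 = 2218 rad/s.
Step 2 — Transfer function: H(jω) = 1/(1 + jωRC).
Step 3 — Denominator: 1 + jωRC = 1 + j·2218·21.8·3.4e-08 = 1 + j0.001644.
Step 4 — H = 1 - j0.001644.
Step 5 — Magnitude: |H| = 1 (-0.0 dB); phase: φ = -0.1°.

|H| = 1 (-0.0 dB), φ = -0.1°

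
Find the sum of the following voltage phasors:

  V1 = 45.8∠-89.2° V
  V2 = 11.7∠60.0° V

Step 1 — Convert each phasor to rectangular form:
  V1 = 45.8·(cos(-89.2°) + j·sin(-89.2°)) = 0.6395 - j45.8 V
  V2 = 11.7·(cos(60.0°) + j·sin(60.0°)) = 5.85 + j10.13 V
Step 2 — Sum components: V_total = 6.489 - j35.66 V.
Step 3 — Convert to polar: |V_total| = 36.25 V, ∠V_total = -79.7°.

V_total = 36.25∠-79.7° V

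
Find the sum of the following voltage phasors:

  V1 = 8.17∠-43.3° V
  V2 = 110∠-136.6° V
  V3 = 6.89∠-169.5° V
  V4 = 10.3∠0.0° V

Step 1 — Convert each phasor to rectangular form:
  V1 = 8.17·(cos(-43.3°) + j·sin(-43.3°)) = 5.946 - j5.603 V
  V2 = 110·(cos(-136.6°) + j·sin(-136.6°)) = -79.92 - j75.58 V
  V3 = 6.89·(cos(-169.5°) + j·sin(-169.5°)) = -6.775 - j1.256 V
  V4 = 10.3·(cos(0.0°) + j·sin(0.0°)) = 10.3 V
Step 2 — Sum components: V_total = -70.45 - j82.44 V.
Step 3 — Convert to polar: |V_total| = 108.4 V, ∠V_total = -130.5°.

V_total = 108.4∠-130.5° V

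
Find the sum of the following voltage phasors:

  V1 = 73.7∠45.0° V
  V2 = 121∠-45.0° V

Step 1 — Convert each phasor to rectangular form:
  V1 = 73.7·(cos(45.0°) + j·sin(45.0°)) = 52.11 + j52.11 V
  V2 = 121·(cos(-45.0°) + j·sin(-45.0°)) = 85.56 - j85.56 V
Step 2 — Sum components: V_total = 137.7 - j33.45 V.
Step 3 — Convert to polar: |V_total| = 141.7 V, ∠V_total = -13.7°.

V_total = 141.7∠-13.7° V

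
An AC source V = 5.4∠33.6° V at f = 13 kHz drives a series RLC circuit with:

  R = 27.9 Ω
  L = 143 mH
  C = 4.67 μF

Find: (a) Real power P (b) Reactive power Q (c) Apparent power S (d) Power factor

Step 1 — Angular frequency: ω = 2π·f = 2π·1.3e+04 = 8.168e+04 rad/s.
Step 2 — Component impedances:
  R: Z = R = 27.9 Ω
  L: Z = jωL = j·8.168e+04·0.143 = 0 + j1.168e+04 Ω
  C: Z = 1/(jωC) = -j/(ω·C) = 0 - j2.622 Ω
Step 3 — Series combination: Z_total = R + L + C = 27.9 + j1.168e+04 Ω = 1.168e+04∠89.9° Ω.
Step 4 — Source phasor: V = 5.4∠33.6° V = 4.498 + j2.988 V.
Step 5 — Current: I = V / Z = 0.0002568 - j0.0003845 A = 0.0004624∠-56.3° A.
Step 6 — Complex power: S = V·I* = 5.966e-06 + j0.002497 VA.
Step 7 — Real power: P = Re(S) = 5.966e-06 W.
Step 8 — Reactive power: Q = Im(S) = 0.002497 VAR.
Step 9 — Apparent power: |S| = 0.002497 VA.
Step 10 — Power factor: PF = P/|S| = 0.002389 (lagging).

(a) P = 5.966e-06 W  (b) Q = 0.002497 VAR  (c) S = 0.002497 VA  (d) PF = 0.002389 (lagging)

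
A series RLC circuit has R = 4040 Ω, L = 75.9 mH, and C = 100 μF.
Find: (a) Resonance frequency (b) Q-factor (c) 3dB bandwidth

Step 1 — Resonance condition Im(Z)=0 gives ω₀ = 1/√(LC).
Step 2 — ω₀ = 1/√(0.0759·0.0001) = 363 rad/s.
Step 3 — f₀ = ω₀/(2π) = 57.77 Hz.
Step 4 — Series Q: Q = ω₀L/R = 363·0.0759/4040 = 0.006819.
Step 5 — 3dB bandwidth: Δω = ω₀/Q = 5.323e+04 rad/s; BW = Δω/(2π) = 8471 Hz.

(a) f₀ = 57.77 Hz  (b) Q = 0.006819  (c) BW = 8471 Hz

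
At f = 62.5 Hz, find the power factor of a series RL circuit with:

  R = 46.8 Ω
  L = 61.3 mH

Step 1 — Angular frequency: ω = 2π·f = 2π·62.5 = 392.7 rad/s.
Step 2 — Component impedances:
  R: Z = R = 46.8 Ω
  L: Z = jωL = j·392.7·0.0613 = 0 + j24.07 Ω
Step 3 — Series combination: Z_total = R + L = 46.8 + j24.07 Ω = 52.63∠27.2° Ω.
Step 4 — Power factor: PF = cos(φ) = Re(Z)/|Z| = 46.8/52.628 = 0.8893.
Step 5 — Type: Im(Z) = 24.07 ⇒ lagging (phase φ = 27.2°).

PF = 0.8893 (lagging, φ = 27.2°)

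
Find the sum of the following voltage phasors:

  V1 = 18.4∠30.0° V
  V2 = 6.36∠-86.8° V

Step 1 — Convert each phasor to rectangular form:
  V1 = 18.4·(cos(30.0°) + j·sin(30.0°)) = 15.93 + j9.2 V
  V2 = 6.36·(cos(-86.8°) + j·sin(-86.8°)) = 0.355 - j6.35 V
Step 2 — Sum components: V_total = 16.29 + j2.85 V.
Step 3 — Convert to polar: |V_total| = 16.54 V, ∠V_total = 9.9°.

V_total = 16.54∠9.9° V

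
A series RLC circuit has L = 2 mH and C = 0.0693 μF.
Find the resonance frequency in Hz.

Step 1 — Resonance condition Im(Z)=0 gives ω₀ = 1/√(LC).
Step 2 — ω₀ = 1/√(0.002·6.93e-08) = 8.494e+04 rad/s.
Step 3 — f₀ = ω₀/(2π) = 1.352e+04 Hz.

f₀ = 1.352e+04 Hz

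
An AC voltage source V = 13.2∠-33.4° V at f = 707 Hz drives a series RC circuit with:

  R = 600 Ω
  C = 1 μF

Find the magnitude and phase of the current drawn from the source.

Step 1 — Angular frequency: ω = 2π·f = 2π·707 = 4442 rad/s.
Step 2 — Component impedances:
  R: Z = R = 600 Ω
  C: Z = 1/(jωC) = -j/(ω·C) = 0 - j225.1 Ω
Step 3 — Series combination: Z_total = R + C = 600 - j225.1 Ω = 640.8∠-20.6° Ω.
Step 4 — Source phasor: V = 13.2∠-33.4° V = 11.02 - j7.266 V.
Step 5 — Ohm's law: I = V / Z_total = (11.02 - j7.266) / (600 - j225.1) = 0.02008 - j0.004576 A.
Step 6 — Convert to polar: |I| = 0.0206 A, ∠I = -12.8°.

I = 0.0206∠-12.8° A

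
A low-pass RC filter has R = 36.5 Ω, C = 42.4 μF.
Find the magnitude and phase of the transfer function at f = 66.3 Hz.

Step 1 — Angular frequency: ω = 2π·66.3 = 416.6 rad/s.
Step 2 — Transfer function: H(jω) = 1/(1 + jωRC).
Step 3 — Denominator: 1 + jωRC = 1 + j·416.6·36.5·4.24e-05 = 1 + j0.6447.
Step 4 — H = 0.7064 - j0.4554.
Step 5 — Magnitude: |H| = 0.8405 (-1.5 dB); phase: φ = -32.8°.

|H| = 0.8405 (-1.5 dB), φ = -32.8°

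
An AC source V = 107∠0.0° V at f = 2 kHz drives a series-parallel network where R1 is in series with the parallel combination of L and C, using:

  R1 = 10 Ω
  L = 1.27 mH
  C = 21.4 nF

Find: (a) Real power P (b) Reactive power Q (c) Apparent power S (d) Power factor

Step 1 — Angular frequency: ω = 2π·f = 2π·2000 = 1.257e+04 rad/s.
Step 2 — Component impedances:
  R1: Z = R = 10 Ω
  L: Z = jωL = j·1.257e+04·0.00127 = 0 + j15.96 Ω
  C: Z = 1/(jωC) = -j/(ω·C) = 0 - j3719 Ω
Step 3 — Parallel branch: L || C = 1/(1/L + 1/C) = 0 + j16.03 Ω.
Step 4 — Series with R1: Z_total = R1 + (L || C) = 10 + j16.03 Ω = 18.89∠58.0° Ω.
Step 5 — Source phasor: V = 107∠0.0° V = 107 V.
Step 6 — Current: I = V / Z = 2.998 - j4.805 A = 5.664∠-58.0° A.
Step 7 — Complex power: S = V·I* = 320.8 + j514.2 VA.
Step 8 — Real power: P = Re(S) = 320.8 W.
Step 9 — Reactive power: Q = Im(S) = 514.2 VAR.
Step 10 — Apparent power: |S| = 606 VA.
Step 11 — Power factor: PF = P/|S| = 0.5293 (lagging).

(a) P = 320.8 W  (b) Q = 514.2 VAR  (c) S = 606 VA  (d) PF = 0.5293 (lagging)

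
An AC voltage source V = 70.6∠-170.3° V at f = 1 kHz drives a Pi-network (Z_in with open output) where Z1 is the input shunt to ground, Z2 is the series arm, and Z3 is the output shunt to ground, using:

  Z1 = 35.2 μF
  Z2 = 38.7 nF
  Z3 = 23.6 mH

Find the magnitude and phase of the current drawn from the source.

Step 1 — Angular frequency: ω = 2π·f = 2π·1000 = 6283 rad/s.
Step 2 — Component impedances:
  Z1: Z = 1/(jωC) = -j/(ω·C) = 0 - j4.521 Ω
  Z2: Z = 1/(jωC) = -j/(ω·C) = 0 - j4113 Ω
  Z3: Z = jωL = j·6283·0.0236 = 0 + j148.3 Ω
Step 3 — With open output, the series arm Z2 and the output shunt Z3 appear in series to ground: Z2 + Z3 = 0 - j3964 Ω.
Step 4 — Parallel with input shunt Z1: Z_in = Z1 || (Z2 + Z3) = 0 - j4.516 Ω = 4.516∠-90.0° Ω.
Step 5 — Source phasor: V = 70.6∠-170.3° V = -69.59 - j11.9 V.
Step 6 — Ohm's law: I = V / Z_total = (-69.59 - j11.9) / (0 - j4.516) = 2.634 - j15.41 A.
Step 7 — Convert to polar: |I| = 15.63 A, ∠I = -80.3°.

I = 15.63∠-80.3° A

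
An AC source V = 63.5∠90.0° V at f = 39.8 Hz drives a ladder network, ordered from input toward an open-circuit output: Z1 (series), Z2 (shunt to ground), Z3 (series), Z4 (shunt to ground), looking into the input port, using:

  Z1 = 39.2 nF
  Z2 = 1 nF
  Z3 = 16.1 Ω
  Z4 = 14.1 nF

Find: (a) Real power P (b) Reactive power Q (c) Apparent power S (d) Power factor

Step 1 — Angular frequency: ω = 2π·f = 2π·39.8 = 250.1 rad/s.
Step 2 — Component impedances:
  Z1: Z = 1/(jωC) = -j/(ω·C) = 0 - j1.02e+05 Ω
  Z2: Z = 1/(jωC) = -j/(ω·C) = 0 - j3.999e+06 Ω
  Z3: Z = R = 16.1 Ω
  Z4: Z = 1/(jωC) = -j/(ω·C) = 0 - j2.836e+05 Ω
Step 3 — Ladder network (open output): work backward from the far end, alternating series and parallel combinations. Z_in = 14.04 - j3.668e+05 Ω = 3.668e+05∠-90.0° Ω.
Step 4 — Source phasor: V = 63.5∠90.0° V = 0 + j63.5 V.
Step 5 — Current: I = V / Z = -0.0001731 + j6.624e-09 A = 0.0001731∠180.0° A.
Step 6 — Complex power: S = V·I* = 4.206e-07 - j0.01099 VA.
Step 7 — Real power: P = Re(S) = 4.206e-07 W.
Step 8 — Reactive power: Q = Im(S) = -0.01099 VAR.
Step 9 — Apparent power: |S| = 0.01099 VA.
Step 10 — Power factor: PF = P/|S| = 3.827e-05 (leading).

(a) P = 4.206e-07 W  (b) Q = -0.01099 VAR  (c) S = 0.01099 VA  (d) PF = 3.827e-05 (leading)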